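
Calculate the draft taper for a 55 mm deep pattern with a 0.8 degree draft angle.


Formula: taper = depth * tan(draft_angle)
tan(0.8 deg) = 0.0139635
taper = 55 mm * 0.0139635 = 0.7680 mm


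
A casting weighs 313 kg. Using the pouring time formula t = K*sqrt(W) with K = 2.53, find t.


Formula: t = K * sqrt(W)
sqrt(W) = sqrt(313) = 17.69181
t = 2.53 * 17.69181 = 44.7603 s

44.7603 s


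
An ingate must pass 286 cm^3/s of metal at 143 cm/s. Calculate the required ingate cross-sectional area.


Formula: A_ingate = Q / v  (continuity equation)
A = 286 cm^3/s / 143 cm/s = 2.0000 cm^2

Answer: 2.0000 cm^2


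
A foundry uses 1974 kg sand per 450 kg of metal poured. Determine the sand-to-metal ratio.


Formula: Sand-to-Metal Ratio = W_sand / W_metal
Ratio = 1974 kg / 450 kg = 4.3867

4.3867


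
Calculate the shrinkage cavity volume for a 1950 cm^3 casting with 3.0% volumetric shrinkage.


Formula: V_shrink = V_casting * shrinkage_pct / 100
V_shrink = 1950 cm^3 * 3.0 / 100 = 58.5000 cm^3

Answer: 58.5000 cm^3


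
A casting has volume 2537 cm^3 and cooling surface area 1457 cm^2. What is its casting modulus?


Formula: Casting Modulus M = V / A
M = 2537 cm^3 / 1457 cm^2 = 1.7412 cm

Answer: 1.7412 cm


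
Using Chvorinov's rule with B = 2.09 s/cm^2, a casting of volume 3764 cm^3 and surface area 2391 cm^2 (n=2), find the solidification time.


Formula: t_s = B * (V/A)^n  (Chvorinov's rule, n=2)
Modulus M = V/A = 3764/2391 = 1.574237 cm
M^2 = 1.574237^2 = 2.478222 cm^2
t_s = 2.09 * 2.478222 = 5.1795 s


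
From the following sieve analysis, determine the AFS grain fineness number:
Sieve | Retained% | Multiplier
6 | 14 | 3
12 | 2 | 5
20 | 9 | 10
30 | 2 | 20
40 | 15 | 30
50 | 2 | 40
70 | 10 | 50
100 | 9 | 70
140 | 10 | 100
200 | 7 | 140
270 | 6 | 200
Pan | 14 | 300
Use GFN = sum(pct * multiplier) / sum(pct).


Formula: GFN = sum(pct * multiplier) / sum(pct)
sum(pct * multiplier) = 9222
sum(pct) = 100
GFN = 9222 / 100 = 92.22

92.22


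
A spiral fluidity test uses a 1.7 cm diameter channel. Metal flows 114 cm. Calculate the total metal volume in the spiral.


Formula: V = pi * (d/2)^2 * L  (cylinder volume)
Radius = 1.7/2 = 0.85 cm
V = pi * 0.85^2 * 114 = 258.7573 cm^3

Answer: 258.7573 cm^3


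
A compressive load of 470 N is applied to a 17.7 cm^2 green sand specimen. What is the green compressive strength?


Formula: Compressive Strength = Force / Area
Strength = 470 N / 17.7 cm^2 = 26.5537 N/cm^2

Final answer: 26.5537 N/cm^2


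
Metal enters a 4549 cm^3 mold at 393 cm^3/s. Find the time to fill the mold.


Formula: t_fill = V_mold / Q_flow
t = 4549 cm^3 / 393 cm^3/s = 11.5751 s

Answer: 11.5751 s


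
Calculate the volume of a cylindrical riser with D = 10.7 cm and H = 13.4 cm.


Formula: V = pi * (D/2)^2 * H  (cylinder volume)
Radius = D/2 = 10.7/2 = 5.35 cm
V = pi * 5.35^2 * 13.4 = 1204.9312 cm^3

Answer: 1204.9312 cm^3


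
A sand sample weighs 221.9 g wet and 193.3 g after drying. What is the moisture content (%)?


Formula: MC = (W_wet - W_dry) / W_wet * 100
Water mass = 221.9 - 193.3 = 28.6 g
MC = 28.6 / 221.9 * 100 = 12.8887%

12.8887%


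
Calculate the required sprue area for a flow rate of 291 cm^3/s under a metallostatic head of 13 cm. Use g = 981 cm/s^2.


Formula: v = sqrt(2*g*h), A = Q/v
Velocity: v = sqrt(2 * 981 * 13) = sqrt(25506) = 159.7060 cm/s
Sprue area: A = Q / v = 291 / 159.7060 = 1.8221 cm^2

Answer: 1.8221 cm^2


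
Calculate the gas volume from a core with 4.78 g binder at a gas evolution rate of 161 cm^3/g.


Formula: V_gas = W_binder * gas_evolution_rate
V = 4.78 g * 161 cm^3/g = 769.5800 cm^3

Answer: 769.5800 cm^3


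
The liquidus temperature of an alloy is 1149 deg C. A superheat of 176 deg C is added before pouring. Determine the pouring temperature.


Formula: T_pour = T_melt + Superheat
T_pour = 1149 + 176 = 1325 deg C

Final answer: 1325 deg C


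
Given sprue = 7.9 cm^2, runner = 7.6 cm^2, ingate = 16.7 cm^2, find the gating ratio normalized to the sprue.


Sprue:Runner:Ingate = 1 : 7.6/7.9 : 16.7/7.9 = 1:0.96:2.11

Final answer: 1:0.96:2.11


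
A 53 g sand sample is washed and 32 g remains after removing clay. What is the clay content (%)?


Formula: Clay% = (W_total - W_washed) / W_total * 100
Clay mass = 53 - 32 = 21 g
Clay% = 21 / 53 * 100 = 39.6226%

Final answer: 39.6226%


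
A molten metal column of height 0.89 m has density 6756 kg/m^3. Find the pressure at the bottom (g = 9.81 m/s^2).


Formula: P = rho * g * h
rho * g = 6756 * 9.81 = 66276.36 N/m^3
P = 66276.36 * 0.89 = 58985.9604 Pa

Answer: 58985.9604 Pa


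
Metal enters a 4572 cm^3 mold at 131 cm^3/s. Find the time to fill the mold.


Formula: t_fill = V_mold / Q_flow
t = 4572 cm^3 / 131 cm^3/s = 34.9008 s


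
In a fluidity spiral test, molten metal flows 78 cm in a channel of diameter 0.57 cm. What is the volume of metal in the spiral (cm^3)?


Formula: V = pi * (d/2)^2 * L  (cylinder volume)
Radius = 0.57/2 = 0.285 cm
V = pi * 0.285^2 * 78 = 19.9037 cm^3

Final answer: 19.9037 cm^3


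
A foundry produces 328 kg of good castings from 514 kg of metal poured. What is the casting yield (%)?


Formula: Casting Yield = (W_good / W_total) * 100
Yield = (328 kg / 514 kg) * 100 = 63.8132%

Answer: 63.8132%


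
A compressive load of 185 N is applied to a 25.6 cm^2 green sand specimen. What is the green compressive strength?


Formula: Compressive Strength = Force / Area
Strength = 185 N / 25.6 cm^2 = 7.2266 N/cm^2

Final answer: 7.2266 N/cm^2


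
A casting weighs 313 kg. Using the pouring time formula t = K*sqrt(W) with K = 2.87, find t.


Formula: t = K * sqrt(W)
sqrt(W) = sqrt(313) = 17.69181
t = 2.87 * 17.69181 = 50.7755 s


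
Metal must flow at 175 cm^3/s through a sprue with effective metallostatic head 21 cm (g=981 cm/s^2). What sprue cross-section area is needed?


Formula: v = sqrt(2*g*h), A = Q/v
Velocity: v = sqrt(2 * 981 * 21) = sqrt(41202) = 202.9828 cm/s
Sprue area: A = Q / v = 175 / 202.9828 = 0.8621 cm^2

Answer: 0.8621 cm^2


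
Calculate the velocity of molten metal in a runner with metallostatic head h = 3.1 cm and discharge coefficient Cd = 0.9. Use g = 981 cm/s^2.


Formula: v = Cd * sqrt(2 * g * h)  (Torricelli with discharge coefficient)
2*g*h = 2 * 981 * 3.1 = 6082.2 cm^2/s^2
sqrt(6082.2) = 77.98846 cm/s
v = 0.9 * 77.98846 = 70.1896 cm/s


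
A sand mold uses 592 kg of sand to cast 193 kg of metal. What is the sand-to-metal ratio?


Formula: Sand-to-Metal Ratio = W_sand / W_metal
Ratio = 592 kg / 193 kg = 3.0674


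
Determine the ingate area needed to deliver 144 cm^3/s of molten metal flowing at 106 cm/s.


Formula: A_ingate = Q / v  (continuity equation)
A = 144 cm^3/s / 106 cm/s = 1.3585 cm^2

Answer: 1.3585 cm^2


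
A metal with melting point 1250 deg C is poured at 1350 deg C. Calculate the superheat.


Formula: Superheat = T_pour - T_melt
Superheat = 1350 - 1250 = 100 deg C

100 deg C


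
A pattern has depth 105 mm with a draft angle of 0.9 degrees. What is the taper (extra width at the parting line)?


Formula: taper = depth * tan(draft_angle)
tan(0.9 deg) = 0.0157093
taper = 105 mm * 0.0157093 = 1.6495 mm

Final answer: 1.6495 mm


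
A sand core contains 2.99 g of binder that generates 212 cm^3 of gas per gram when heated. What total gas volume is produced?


Formula: V_gas = W_binder * gas_evolution_rate
V = 2.99 g * 212 cm^3/g = 633.8800 cm^3

Final answer: 633.8800 cm^3


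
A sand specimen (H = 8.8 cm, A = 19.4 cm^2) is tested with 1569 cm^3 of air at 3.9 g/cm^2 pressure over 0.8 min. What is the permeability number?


Formula: Permeability Number P = (V * H) / (p * A * t)
Numerator: V * H = 1569 * 8.8 = 13807.2
Denominator: p * A * t = 3.9 * 19.4 * 0.8 = 60.528
P = 13807.2 / 60.528 = 228.1126


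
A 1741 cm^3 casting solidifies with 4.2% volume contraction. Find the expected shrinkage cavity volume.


Formula: V_shrink = V_casting * shrinkage_pct / 100
V_shrink = 1741 cm^3 * 4.2 / 100 = 73.1220 cm^3

73.1220 cm^3


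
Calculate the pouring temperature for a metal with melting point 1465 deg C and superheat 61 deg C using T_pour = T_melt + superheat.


Formula: T_pour = T_melt + Superheat
T_pour = 1465 + 61 = 1526 deg C

Answer: 1526 deg C


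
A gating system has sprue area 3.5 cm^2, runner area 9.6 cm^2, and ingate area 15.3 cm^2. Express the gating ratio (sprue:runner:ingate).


Sprue:Runner:Ingate = 1 : 9.6/3.5 : 15.3/3.5 = 1:2.74:4.37


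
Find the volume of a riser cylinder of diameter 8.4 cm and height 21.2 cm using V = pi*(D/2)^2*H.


Formula: V = pi * (D/2)^2 * H  (cylinder volume)
Radius = D/2 = 8.4/2 = 4.2 cm
V = pi * 4.2^2 * 21.2 = 1174.8551 cm^3

1174.8551 cm^3


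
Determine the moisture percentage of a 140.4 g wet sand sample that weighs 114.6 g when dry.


Formula: MC = (W_wet - W_dry) / W_wet * 100
Water mass = 140.4 - 114.6 = 25.8 g
MC = 25.8 / 140.4 * 100 = 18.3761%


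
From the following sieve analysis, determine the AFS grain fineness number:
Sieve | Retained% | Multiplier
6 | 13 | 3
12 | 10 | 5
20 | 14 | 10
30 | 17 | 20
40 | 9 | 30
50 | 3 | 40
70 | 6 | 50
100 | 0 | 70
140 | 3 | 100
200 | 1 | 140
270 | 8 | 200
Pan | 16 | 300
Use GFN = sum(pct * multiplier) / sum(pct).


Formula: GFN = sum(pct * multiplier) / sum(pct)
sum(pct * multiplier) = 8099
sum(pct) = 100
GFN = 8099 / 100 = 80.99

80.99


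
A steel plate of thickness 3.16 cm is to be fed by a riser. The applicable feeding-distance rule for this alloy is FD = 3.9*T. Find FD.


Formula: FD = 3.9 * T  (riser feeding-distance rule)
FD = 3.9 * 3.16 cm = 12.3240 cm


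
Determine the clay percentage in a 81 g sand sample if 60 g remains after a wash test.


Formula: Clay% = (W_total - W_washed) / W_total * 100
Clay mass = 81 - 60 = 21 g
Clay% = 21 / 81 * 100 = 25.9259%


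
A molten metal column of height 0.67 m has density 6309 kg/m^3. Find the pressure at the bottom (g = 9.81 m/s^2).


Formula: P = rho * g * h
rho * g = 6309 * 9.81 = 61891.29 N/m^3
P = 61891.29 * 0.67 = 41467.1643 Pa


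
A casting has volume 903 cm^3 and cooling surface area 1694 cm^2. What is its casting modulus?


Formula: Casting Modulus M = V / A
M = 903 cm^3 / 1694 cm^2 = 0.5331 cm


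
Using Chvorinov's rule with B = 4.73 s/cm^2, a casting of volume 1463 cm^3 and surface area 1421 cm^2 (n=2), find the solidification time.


Formula: t_s = B * (V/A)^n  (Chvorinov's rule, n=2)
Modulus M = V/A = 1463/1421 = 1.029557 cm
M^2 = 1.029557^2 = 1.059988 cm^2
t_s = 4.73 * 1.059988 = 5.0137 s

Final answer: 5.0137 s


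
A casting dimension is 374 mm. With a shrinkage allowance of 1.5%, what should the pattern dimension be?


Formula: L_pattern = L_casting * (1 + shrinkage_rate/100)
Shrinkage factor = 1 + 1.5/100 = 1.015
L_pattern = 374 mm * 1.015 = 379.6100 mm

379.6100 mm


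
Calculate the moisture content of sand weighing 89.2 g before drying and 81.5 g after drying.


Formula: MC = (W_wet - W_dry) / W_wet * 100
Water mass = 89.2 - 81.5 = 7.7 g
MC = 7.7 / 89.2 * 100 = 8.6323%

Final answer: 8.6323%


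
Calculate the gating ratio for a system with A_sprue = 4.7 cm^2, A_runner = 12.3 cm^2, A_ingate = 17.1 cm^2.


Sprue:Runner:Ingate = 1 : 12.3/4.7 : 17.1/4.7 = 1:2.62:3.64


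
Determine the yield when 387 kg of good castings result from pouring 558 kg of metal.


Formula: Casting Yield = (W_good / W_total) * 100
Yield = (387 kg / 558 kg) * 100 = 69.3548%

69.3548%


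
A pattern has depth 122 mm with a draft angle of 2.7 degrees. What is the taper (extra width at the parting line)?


Formula: taper = depth * tan(draft_angle)
tan(2.7 deg) = 0.0471588
taper = 122 mm * 0.0471588 = 5.7534 mm

5.7534 mm


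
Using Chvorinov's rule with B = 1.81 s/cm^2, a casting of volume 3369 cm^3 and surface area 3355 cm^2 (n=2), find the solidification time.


Formula: t_s = B * (V/A)^n  (Chvorinov's rule, n=2)
Modulus M = V/A = 3369/3355 = 1.004173 cm
M^2 = 1.004173^2 = 1.008363 cm^2
t_s = 1.81 * 1.008363 = 1.8251 s

Answer: 1.8251 s


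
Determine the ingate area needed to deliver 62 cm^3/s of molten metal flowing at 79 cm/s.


Formula: A_ingate = Q / v  (continuity equation)
A = 62 cm^3/s / 79 cm/s = 0.7848 cm^2

0.7848 cm^2


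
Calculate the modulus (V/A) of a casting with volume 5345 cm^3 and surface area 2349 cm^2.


Formula: Casting Modulus M = V / A
M = 5345 cm^3 / 2349 cm^2 = 2.2754 cm


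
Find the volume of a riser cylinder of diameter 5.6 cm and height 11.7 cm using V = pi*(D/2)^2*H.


Formula: V = pi * (D/2)^2 * H  (cylinder volume)
Radius = D/2 = 5.6/2 = 2.8 cm
V = pi * 2.8^2 * 11.7 = 288.1720 cm^3

Final answer: 288.1720 cm^3


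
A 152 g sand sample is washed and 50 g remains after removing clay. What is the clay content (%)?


Formula: Clay% = (W_total - W_washed) / W_total * 100
Clay mass = 152 - 50 = 102 g
Clay% = 102 / 152 * 100 = 67.1053%

Final answer: 67.1053%


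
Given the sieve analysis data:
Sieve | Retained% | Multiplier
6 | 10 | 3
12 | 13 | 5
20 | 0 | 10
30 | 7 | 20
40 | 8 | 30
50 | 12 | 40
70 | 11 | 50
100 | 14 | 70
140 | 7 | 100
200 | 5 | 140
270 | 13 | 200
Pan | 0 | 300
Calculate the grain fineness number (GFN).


Formula: GFN = sum(pct * multiplier) / sum(pct)
sum(pct * multiplier) = 6485
sum(pct) = 100
GFN = 6485 / 100 = 64.85

Answer: 64.85


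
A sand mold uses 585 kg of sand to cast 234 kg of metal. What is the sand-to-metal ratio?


Formula: Sand-to-Metal Ratio = W_sand / W_metal
Ratio = 585 kg / 234 kg = 2.5000

2.5000


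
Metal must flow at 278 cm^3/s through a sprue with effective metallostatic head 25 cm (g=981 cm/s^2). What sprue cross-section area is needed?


Formula: v = sqrt(2*g*h), A = Q/v
Velocity: v = sqrt(2 * 981 * 25) = sqrt(49050) = 221.4723 cm/s
Sprue area: A = Q / v = 278 / 221.4723 = 1.2552 cm^2


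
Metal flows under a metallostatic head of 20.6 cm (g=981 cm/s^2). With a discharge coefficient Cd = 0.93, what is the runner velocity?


Formula: v = Cd * sqrt(2 * g * h)  (Torricelli with discharge coefficient)
2*g*h = 2 * 981 * 20.6 = 40417.2 cm^2/s^2
sqrt(40417.2) = 201.04029 cm/s
v = 0.93 * 201.04029 = 186.9675 cm/s

Final answer: 186.9675 cm/s


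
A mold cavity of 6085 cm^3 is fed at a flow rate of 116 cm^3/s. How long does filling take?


Formula: t_fill = V_mold / Q_flow
t = 6085 cm^3 / 116 cm^3/s = 52.4569 s

Final answer: 52.4569 s


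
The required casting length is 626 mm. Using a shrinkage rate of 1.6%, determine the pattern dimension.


Formula: L_pattern = L_casting * (1 + shrinkage_rate/100)
Shrinkage factor = 1 + 1.6/100 = 1.016
L_pattern = 626 mm * 1.016 = 636.0160 mm

Answer: 636.0160 mm


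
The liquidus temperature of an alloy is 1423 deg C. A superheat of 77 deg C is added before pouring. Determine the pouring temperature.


Formula: T_pour = T_melt + Superheat
T_pour = 1423 + 77 = 1500 deg C

Answer: 1500 deg C


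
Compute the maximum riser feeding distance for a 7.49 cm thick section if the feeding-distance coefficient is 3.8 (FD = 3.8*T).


Formula: FD = 3.8 * T  (riser feeding-distance rule)
FD = 3.8 * 7.49 cm = 28.4620 cm

Answer: 28.4620 cm


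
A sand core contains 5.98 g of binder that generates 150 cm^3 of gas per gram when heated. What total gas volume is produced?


Formula: V_gas = W_binder * gas_evolution_rate
V = 5.98 g * 150 cm^3/g = 897.0000 cm^3


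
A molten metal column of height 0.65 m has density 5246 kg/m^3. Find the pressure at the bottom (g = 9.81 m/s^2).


Formula: P = rho * g * h
rho * g = 5246 * 9.81 = 51463.26 N/m^3
P = 51463.26 * 0.65 = 33451.1190 Pa

Answer: 33451.1190 Pa


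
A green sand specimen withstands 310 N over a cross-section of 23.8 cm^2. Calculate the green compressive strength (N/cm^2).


Formula: Compressive Strength = Force / Area
Strength = 310 N / 23.8 cm^2 = 13.0252 N/cm^2

Final answer: 13.0252 N/cm^2


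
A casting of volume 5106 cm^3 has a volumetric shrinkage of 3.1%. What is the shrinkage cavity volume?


Formula: V_shrink = V_casting * shrinkage_pct / 100
V_shrink = 5106 cm^3 * 3.1 / 100 = 158.2860 cm^3


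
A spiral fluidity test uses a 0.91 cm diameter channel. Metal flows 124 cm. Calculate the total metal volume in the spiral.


Formula: V = pi * (d/2)^2 * L  (cylinder volume)
Radius = 0.91/2 = 0.455 cm
V = pi * 0.455^2 * 124 = 80.6481 cm^3

Answer: 80.6481 cm^3


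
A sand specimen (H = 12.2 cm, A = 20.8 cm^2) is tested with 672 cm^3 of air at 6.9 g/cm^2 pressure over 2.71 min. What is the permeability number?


Formula: Permeability Number P = (V * H) / (p * A * t)
Numerator: V * H = 672 * 12.2 = 8198.4
Denominator: p * A * t = 6.9 * 20.8 * 2.71 = 388.9392
P = 8198.4 / 388.9392 = 21.0789

21.0789


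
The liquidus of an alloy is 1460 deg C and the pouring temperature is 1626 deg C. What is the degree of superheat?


Formula: Superheat = T_pour - T_melt
Superheat = 1626 - 1460 = 166 deg C


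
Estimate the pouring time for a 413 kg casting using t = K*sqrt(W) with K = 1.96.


Formula: t = K * sqrt(W)
sqrt(W) = sqrt(413) = 20.32240
t = 1.96 * 20.32240 = 39.8319 s


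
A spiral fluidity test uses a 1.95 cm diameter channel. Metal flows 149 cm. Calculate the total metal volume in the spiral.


Formula: V = pi * (d/2)^2 * L  (cylinder volume)
Radius = 1.95/2 = 0.975 cm
V = pi * 0.975^2 * 149 = 444.9850 cm^3

Answer: 444.9850 cm^3


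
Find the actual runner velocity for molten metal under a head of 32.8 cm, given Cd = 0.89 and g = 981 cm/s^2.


Formula: v = Cd * sqrt(2 * g * h)  (Torricelli with discharge coefficient)
2*g*h = 2 * 981 * 32.8 = 64353.6 cm^2/s^2
sqrt(64353.6) = 253.68011 cm/s
v = 0.89 * 253.68011 = 225.7753 cm/s

Final answer: 225.7753 cm/s


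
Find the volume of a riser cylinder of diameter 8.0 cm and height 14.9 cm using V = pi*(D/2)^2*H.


Formula: V = pi * (D/2)^2 * H  (cylinder volume)
Radius = D/2 = 8.0/2 = 4.0 cm
V = pi * 4.0^2 * 14.9 = 748.9557 cm^3


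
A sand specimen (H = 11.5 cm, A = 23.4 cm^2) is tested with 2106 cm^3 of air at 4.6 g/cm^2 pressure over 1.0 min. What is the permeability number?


Formula: Permeability Number P = (V * H) / (p * A * t)
Numerator: V * H = 2106 * 11.5 = 24219.0
Denominator: p * A * t = 4.6 * 23.4 * 1.0 = 107.64
P = 24219.0 / 107.64 = 225.0000

Final answer: 225.0000


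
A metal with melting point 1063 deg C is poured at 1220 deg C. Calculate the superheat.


Formula: Superheat = T_pour - T_melt
Superheat = 1220 - 1063 = 157 deg C


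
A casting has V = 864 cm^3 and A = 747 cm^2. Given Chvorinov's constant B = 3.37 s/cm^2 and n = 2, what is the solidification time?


Formula: t_s = B * (V/A)^n  (Chvorinov's rule, n=2)
Modulus M = V/A = 864/747 = 1.156627 cm
M^2 = 1.156627^2 = 1.337786 cm^2
t_s = 3.37 * 1.337786 = 4.5083 s

4.5083 s


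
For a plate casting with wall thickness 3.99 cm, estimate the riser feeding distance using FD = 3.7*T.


Formula: FD = 3.7 * T  (riser feeding-distance rule)
FD = 3.7 * 3.99 cm = 14.7630 cm

14.7630 cm


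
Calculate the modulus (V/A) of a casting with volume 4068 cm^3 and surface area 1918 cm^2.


Formula: Casting Modulus M = V / A
M = 4068 cm^3 / 1918 cm^2 = 2.1210 cm

2.1210 cm


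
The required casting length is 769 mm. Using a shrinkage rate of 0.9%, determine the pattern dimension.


Formula: L_pattern = L_casting * (1 + shrinkage_rate/100)
Shrinkage factor = 1 + 0.9/100 = 1.009
L_pattern = 769 mm * 1.009 = 775.9210 mm

775.9210 mm


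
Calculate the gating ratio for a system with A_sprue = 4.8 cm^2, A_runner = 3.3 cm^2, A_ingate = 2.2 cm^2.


Sprue:Runner:Ingate = 1 : 3.3/4.8 : 2.2/4.8 = 1:0.69:0.46

Answer: 1:0.69:0.46


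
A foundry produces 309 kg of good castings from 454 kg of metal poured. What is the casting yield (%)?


Formula: Casting Yield = (W_good / W_total) * 100
Yield = (309 kg / 454 kg) * 100 = 68.0617%

Final answer: 68.0617%


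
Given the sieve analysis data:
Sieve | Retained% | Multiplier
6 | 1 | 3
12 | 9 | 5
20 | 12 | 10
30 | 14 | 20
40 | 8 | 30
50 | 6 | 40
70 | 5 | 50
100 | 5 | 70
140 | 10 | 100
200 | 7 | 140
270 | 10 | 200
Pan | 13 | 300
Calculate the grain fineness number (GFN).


Formula: GFN = sum(pct * multiplier) / sum(pct)
sum(pct * multiplier) = 9408
sum(pct) = 100
GFN = 9408 / 100 = 94.08


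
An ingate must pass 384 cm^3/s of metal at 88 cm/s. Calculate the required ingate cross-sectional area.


Formula: A_ingate = Q / v  (continuity equation)
A = 384 cm^3/s / 88 cm/s = 4.3636 cm^2

Answer: 4.3636 cm^2


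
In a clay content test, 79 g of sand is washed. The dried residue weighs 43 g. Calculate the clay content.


Formula: Clay% = (W_total - W_washed) / W_total * 100
Clay mass = 79 - 43 = 36 g
Clay% = 36 / 79 * 100 = 45.5696%


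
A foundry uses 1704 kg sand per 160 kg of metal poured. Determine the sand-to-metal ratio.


Formula: Sand-to-Metal Ratio = W_sand / W_metal
Ratio = 1704 kg / 160 kg = 10.6500

Answer: 10.6500


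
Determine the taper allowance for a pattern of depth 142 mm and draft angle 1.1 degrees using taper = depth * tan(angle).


Formula: taper = depth * tan(draft_angle)
tan(1.1 deg) = 0.0192010
taper = 142 mm * 0.0192010 = 2.7265 mm

2.7265 mm


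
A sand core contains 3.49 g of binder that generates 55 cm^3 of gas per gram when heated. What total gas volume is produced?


Formula: V_gas = W_binder * gas_evolution_rate
V = 3.49 g * 55 cm^3/g = 191.9500 cm^3

Answer: 191.9500 cm^3


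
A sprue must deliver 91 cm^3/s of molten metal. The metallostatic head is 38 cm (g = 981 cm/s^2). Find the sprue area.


Formula: v = sqrt(2*g*h), A = Q/v
Velocity: v = sqrt(2 * 981 * 38) = sqrt(74556) = 273.0494 cm/s
Sprue area: A = Q / v = 91 / 273.0494 = 0.3333 cm^2

Final answer: 0.3333 cm^2


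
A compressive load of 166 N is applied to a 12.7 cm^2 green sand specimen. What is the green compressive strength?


Formula: Compressive Strength = Force / Area
Strength = 166 N / 12.7 cm^2 = 13.0709 N/cm^2

Final answer: 13.0709 N/cm^2


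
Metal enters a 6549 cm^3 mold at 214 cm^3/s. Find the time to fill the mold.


Formula: t_fill = V_mold / Q_flow
t = 6549 cm^3 / 214 cm^3/s = 30.6028 s


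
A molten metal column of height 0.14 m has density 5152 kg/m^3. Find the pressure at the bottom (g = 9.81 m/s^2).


Formula: P = rho * g * h
rho * g = 5152 * 9.81 = 50541.12 N/m^3
P = 50541.12 * 0.14 = 7075.7568 Pa

Final answer: 7075.7568 Pa


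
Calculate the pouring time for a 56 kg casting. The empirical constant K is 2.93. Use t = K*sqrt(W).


Formula: t = K * sqrt(W)
sqrt(W) = sqrt(56) = 7.48331
t = 2.93 * 7.48331 = 21.9261 s

21.9261 s


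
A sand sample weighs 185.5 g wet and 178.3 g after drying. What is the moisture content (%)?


Formula: MC = (W_wet - W_dry) / W_wet * 100
Water mass = 185.5 - 178.3 = 7.2 g
MC = 7.2 / 185.5 * 100 = 3.8814%

Final answer: 3.8814%


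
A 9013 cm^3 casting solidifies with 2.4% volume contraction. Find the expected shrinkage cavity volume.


Formula: V_shrink = V_casting * shrinkage_pct / 100
V_shrink = 9013 cm^3 * 2.4 / 100 = 216.3120 cm^3

216.3120 cm^3


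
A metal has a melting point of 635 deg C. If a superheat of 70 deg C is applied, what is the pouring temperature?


Formula: T_pour = T_melt + Superheat
T_pour = 635 + 70 = 705 deg C

Answer: 705 deg C


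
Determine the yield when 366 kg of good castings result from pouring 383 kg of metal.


Formula: Casting Yield = (W_good / W_total) * 100
Yield = (366 kg / 383 kg) * 100 = 95.5614%

Final answer: 95.5614%


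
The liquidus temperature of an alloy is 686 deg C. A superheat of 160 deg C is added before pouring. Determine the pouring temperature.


Formula: T_pour = T_melt + Superheat
T_pour = 686 + 160 = 846 deg C


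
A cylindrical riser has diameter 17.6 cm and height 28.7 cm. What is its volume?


Formula: V = pi * (D/2)^2 * H  (cylinder volume)
Radius = D/2 = 17.6/2 = 8.8 cm
V = pi * 8.8^2 * 28.7 = 6982.2776 cm^3


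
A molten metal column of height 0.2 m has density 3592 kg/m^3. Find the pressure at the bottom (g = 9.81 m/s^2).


Formula: P = rho * g * h
rho * g = 3592 * 9.81 = 35237.52 N/m^3
P = 35237.52 * 0.2 = 7047.5040 Pa

Answer: 7047.5040 Pa


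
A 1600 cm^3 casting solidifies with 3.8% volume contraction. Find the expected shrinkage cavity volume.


Formula: V_shrink = V_casting * shrinkage_pct / 100
V_shrink = 1600 cm^3 * 3.8 / 100 = 60.8000 cm^3

60.8000 cm^3


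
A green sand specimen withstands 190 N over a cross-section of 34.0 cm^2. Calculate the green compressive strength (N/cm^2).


Formula: Compressive Strength = Force / Area
Strength = 190 N / 34.0 cm^2 = 5.5882 N/cm^2

Final answer: 5.5882 N/cm^2


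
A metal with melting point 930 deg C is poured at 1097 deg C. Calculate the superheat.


Formula: Superheat = T_pour - T_melt
Superheat = 1097 - 930 = 167 deg C

Answer: 167 deg C


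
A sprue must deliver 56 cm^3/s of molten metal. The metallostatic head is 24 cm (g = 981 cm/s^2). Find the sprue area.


Formula: v = sqrt(2*g*h), A = Q/v
Velocity: v = sqrt(2 * 981 * 24) = sqrt(47088) = 216.9977 cm/s
Sprue area: A = Q / v = 56 / 216.9977 = 0.2581 cm^2


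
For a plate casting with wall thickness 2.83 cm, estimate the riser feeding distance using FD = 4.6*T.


Formula: FD = 4.6 * T  (riser feeding-distance rule)
FD = 4.6 * 2.83 cm = 13.0180 cm

Answer: 13.0180 cm


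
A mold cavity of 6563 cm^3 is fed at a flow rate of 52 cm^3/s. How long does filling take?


Formula: t_fill = V_mold / Q_flow
t = 6563 cm^3 / 52 cm^3/s = 126.2115 s

Final answer: 126.2115 s


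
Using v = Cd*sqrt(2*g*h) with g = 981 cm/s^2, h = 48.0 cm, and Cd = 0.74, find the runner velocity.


Formula: v = Cd * sqrt(2 * g * h)  (Torricelli with discharge coefficient)
2*g*h = 2 * 981 * 48.0 = 94176.0 cm^2/s^2
sqrt(94176.0) = 306.88108 cm/s
v = 0.74 * 306.88108 = 227.0920 cm/s

227.0920 cm/s


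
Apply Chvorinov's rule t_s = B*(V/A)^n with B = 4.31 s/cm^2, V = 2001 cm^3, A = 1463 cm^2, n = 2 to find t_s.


Formula: t_s = B * (V/A)^n  (Chvorinov's rule, n=2)
Modulus M = V/A = 2001/1463 = 1.367738 cm
M^2 = 1.367738^2 = 1.870707 cm^2
t_s = 4.31 * 1.870707 = 8.0627 s

Answer: 8.0627 s


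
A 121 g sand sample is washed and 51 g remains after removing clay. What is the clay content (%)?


Formula: Clay% = (W_total - W_washed) / W_total * 100
Clay mass = 121 - 51 = 70 g
Clay% = 70 / 121 * 100 = 57.8512%

57.8512%


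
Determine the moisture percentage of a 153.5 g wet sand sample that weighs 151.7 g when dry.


Formula: MC = (W_wet - W_dry) / W_wet * 100
Water mass = 153.5 - 151.7 = 1.8 g
MC = 1.8 / 153.5 * 100 = 1.1726%

1.1726%


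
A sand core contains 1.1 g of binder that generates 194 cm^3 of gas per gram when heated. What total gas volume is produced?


Formula: V_gas = W_binder * gas_evolution_rate
V = 1.1 g * 194 cm^3/g = 213.4000 cm^3

Final answer: 213.4000 cm^3


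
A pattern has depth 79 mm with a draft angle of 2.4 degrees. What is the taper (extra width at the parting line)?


Formula: taper = depth * tan(draft_angle)
tan(2.4 deg) = 0.0419124
taper = 79 mm * 0.0419124 = 3.3111 mm

3.3111 mm


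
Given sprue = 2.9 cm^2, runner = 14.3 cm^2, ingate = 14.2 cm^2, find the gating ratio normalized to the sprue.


Sprue:Runner:Ingate = 1 : 14.3/2.9 : 14.2/2.9 = 1:4.93:4.90

Answer: 1:4.93:4.90


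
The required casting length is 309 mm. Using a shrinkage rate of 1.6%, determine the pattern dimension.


Formula: L_pattern = L_casting * (1 + shrinkage_rate/100)
Shrinkage factor = 1 + 1.6/100 = 1.016
L_pattern = 309 mm * 1.016 = 313.9440 mm

Final answer: 313.9440 mm


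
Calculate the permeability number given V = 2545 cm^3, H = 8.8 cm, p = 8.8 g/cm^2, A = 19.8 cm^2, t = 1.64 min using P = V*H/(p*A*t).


Formula: Permeability Number P = (V * H) / (p * A * t)
Numerator: V * H = 2545 * 8.8 = 22396.0
Denominator: p * A * t = 8.8 * 19.8 * 1.64 = 285.7536
P = 22396.0 / 285.7536 = 78.3752

Answer: 78.3752


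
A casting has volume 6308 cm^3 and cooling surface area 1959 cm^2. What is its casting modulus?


Formula: Casting Modulus M = V / A
M = 6308 cm^3 / 1959 cm^2 = 3.2200 cm

Final answer: 3.2200 cm


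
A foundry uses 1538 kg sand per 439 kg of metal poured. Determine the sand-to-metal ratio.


Formula: Sand-to-Metal Ratio = W_sand / W_metal
Ratio = 1538 kg / 439 kg = 3.5034


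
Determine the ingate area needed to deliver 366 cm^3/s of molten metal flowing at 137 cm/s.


Formula: A_ingate = Q / v  (continuity equation)
A = 366 cm^3/s / 137 cm/s = 2.6715 cm^2


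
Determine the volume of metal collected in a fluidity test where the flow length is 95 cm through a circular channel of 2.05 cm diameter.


Formula: V = pi * (d/2)^2 * L  (cylinder volume)
Radius = 2.05/2 = 1.025 cm
V = pi * 1.025^2 * 95 = 313.5604 cm^3

Final answer: 313.5604 cm^3


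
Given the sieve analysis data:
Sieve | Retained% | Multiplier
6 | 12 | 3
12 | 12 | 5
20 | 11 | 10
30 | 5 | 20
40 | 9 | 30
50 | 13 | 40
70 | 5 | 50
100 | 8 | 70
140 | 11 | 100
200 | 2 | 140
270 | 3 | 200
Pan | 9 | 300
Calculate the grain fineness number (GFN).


Formula: GFN = sum(pct * multiplier) / sum(pct)
sum(pct * multiplier) = 6586
sum(pct) = 100
GFN = 6586 / 100 = 65.86

65.86


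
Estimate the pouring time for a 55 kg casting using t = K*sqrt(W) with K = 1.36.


Formula: t = K * sqrt(W)
sqrt(W) = sqrt(55) = 7.41620
t = 1.36 * 7.41620 = 10.0860 s

Final answer: 10.0860 s


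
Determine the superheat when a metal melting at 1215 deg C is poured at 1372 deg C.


Formula: Superheat = T_pour - T_melt
Superheat = 1372 - 1215 = 157 deg C


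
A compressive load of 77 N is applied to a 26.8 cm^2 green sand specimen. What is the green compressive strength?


Formula: Compressive Strength = Force / Area
Strength = 77 N / 26.8 cm^2 = 2.8731 N/cm^2

Answer: 2.8731 N/cm^2


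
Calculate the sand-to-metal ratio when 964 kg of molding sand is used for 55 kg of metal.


Formula: Sand-to-Metal Ratio = W_sand / W_metal
Ratio = 964 kg / 55 kg = 17.5273

Answer: 17.5273


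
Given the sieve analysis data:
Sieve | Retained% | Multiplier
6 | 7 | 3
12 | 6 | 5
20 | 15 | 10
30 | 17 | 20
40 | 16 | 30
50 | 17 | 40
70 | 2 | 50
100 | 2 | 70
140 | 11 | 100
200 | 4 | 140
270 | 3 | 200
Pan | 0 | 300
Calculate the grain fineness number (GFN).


Formula: GFN = sum(pct * multiplier) / sum(pct)
sum(pct * multiplier) = 4201
sum(pct) = 100
GFN = 4201 / 100 = 42.01

Final answer: 42.01


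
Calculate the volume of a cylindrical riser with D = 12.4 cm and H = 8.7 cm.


Formula: V = pi * (D/2)^2 * H  (cylinder volume)
Radius = D/2 = 12.4/2 = 6.2 cm
V = pi * 6.2^2 * 8.7 = 1050.6365 cm^3

Final answer: 1050.6365 cm^3


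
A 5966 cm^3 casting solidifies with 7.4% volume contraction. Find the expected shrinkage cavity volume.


Formula: V_shrink = V_casting * shrinkage_pct / 100
V_shrink = 5966 cm^3 * 7.4 / 100 = 441.4840 cm^3

Answer: 441.4840 cm^3


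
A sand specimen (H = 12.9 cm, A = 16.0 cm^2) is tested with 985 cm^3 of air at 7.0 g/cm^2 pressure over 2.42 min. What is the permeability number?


Formula: Permeability Number P = (V * H) / (p * A * t)
Numerator: V * H = 985 * 12.9 = 12706.5
Denominator: p * A * t = 7.0 * 16.0 * 2.42 = 271.04
P = 12706.5 / 271.04 = 46.8805

Final answer: 46.8805


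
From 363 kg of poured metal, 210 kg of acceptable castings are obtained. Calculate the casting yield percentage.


Formula: Casting Yield = (W_good / W_total) * 100
Yield = (210 kg / 363 kg) * 100 = 57.8512%

Answer: 57.8512%


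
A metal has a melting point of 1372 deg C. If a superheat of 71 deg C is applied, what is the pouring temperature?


Formula: T_pour = T_melt + Superheat
T_pour = 1372 + 71 = 1443 deg C

Final answer: 1443 deg C


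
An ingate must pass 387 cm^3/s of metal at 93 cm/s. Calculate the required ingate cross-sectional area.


Formula: A_ingate = Q / v  (continuity equation)
A = 387 cm^3/s / 93 cm/s = 4.1613 cm^2

4.1613 cm^2


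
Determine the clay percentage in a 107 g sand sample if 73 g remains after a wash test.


Formula: Clay% = (W_total - W_washed) / W_total * 100
Clay mass = 107 - 73 = 34 g
Clay% = 34 / 107 * 100 = 31.7757%


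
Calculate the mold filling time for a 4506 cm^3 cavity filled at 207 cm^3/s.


Formula: t_fill = V_mold / Q_flow
t = 4506 cm^3 / 207 cm^3/s = 21.7681 s

21.7681 s


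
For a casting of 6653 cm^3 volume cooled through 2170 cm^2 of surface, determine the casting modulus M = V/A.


Formula: Casting Modulus M = V / A
M = 6653 cm^3 / 2170 cm^2 = 3.0659 cm


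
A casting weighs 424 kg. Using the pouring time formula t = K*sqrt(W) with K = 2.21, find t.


Formula: t = K * sqrt(W)
sqrt(W) = sqrt(424) = 20.59126
t = 2.21 * 20.59126 = 45.5067 s

45.5067 s


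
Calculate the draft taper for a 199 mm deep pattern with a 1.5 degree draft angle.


Formula: taper = depth * tan(draft_angle)
tan(1.5 deg) = 0.0261859
taper = 199 mm * 0.0261859 = 5.2110 mm


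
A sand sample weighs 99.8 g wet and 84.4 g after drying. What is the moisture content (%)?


Formula: MC = (W_wet - W_dry) / W_wet * 100
Water mass = 99.8 - 84.4 = 15.4 g
MC = 15.4 / 99.8 * 100 = 15.4309%

Answer: 15.4309%


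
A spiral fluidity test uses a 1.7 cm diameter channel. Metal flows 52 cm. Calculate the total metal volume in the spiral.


Formula: V = pi * (d/2)^2 * L  (cylinder volume)
Radius = 1.7/2 = 0.85 cm
V = pi * 0.85^2 * 52 = 118.0296 cm^3

118.0296 cm^3


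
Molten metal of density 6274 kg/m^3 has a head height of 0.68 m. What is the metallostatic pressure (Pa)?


Formula: P = rho * g * h
rho * g = 6274 * 9.81 = 61547.94 N/m^3
P = 61547.94 * 0.68 = 41852.5992 Pa

Answer: 41852.5992 Pa


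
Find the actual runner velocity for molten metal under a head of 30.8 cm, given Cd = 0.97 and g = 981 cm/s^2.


Formula: v = Cd * sqrt(2 * g * h)  (Torricelli with discharge coefficient)
2*g*h = 2 * 981 * 30.8 = 60429.6 cm^2/s^2
sqrt(60429.6) = 245.82433 cm/s
v = 0.97 * 245.82433 = 238.4496 cm/s

Final answer: 238.4496 cm/s


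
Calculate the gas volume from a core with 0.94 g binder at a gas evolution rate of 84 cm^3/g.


Formula: V_gas = W_binder * gas_evolution_rate
V = 0.94 g * 84 cm^3/g = 78.9600 cm^3

78.9600 cm^3


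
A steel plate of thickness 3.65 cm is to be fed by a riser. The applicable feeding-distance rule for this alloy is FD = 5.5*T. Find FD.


Formula: FD = 5.5 * T  (riser feeding-distance rule)
FD = 5.5 * 3.65 cm = 20.0750 cm

Final answer: 20.0750 cm


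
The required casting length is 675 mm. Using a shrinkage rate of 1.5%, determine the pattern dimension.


Formula: L_pattern = L_casting * (1 + shrinkage_rate/100)
Shrinkage factor = 1 + 1.5/100 = 1.015
L_pattern = 675 mm * 1.015 = 685.1250 mm

685.1250 mm


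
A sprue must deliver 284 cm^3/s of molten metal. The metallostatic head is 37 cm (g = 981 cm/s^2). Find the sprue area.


Formula: v = sqrt(2*g*h), A = Q/v
Velocity: v = sqrt(2 * 981 * 37) = sqrt(72594) = 269.4327 cm/s
Sprue area: A = Q / v = 284 / 269.4327 = 1.0541 cm^2


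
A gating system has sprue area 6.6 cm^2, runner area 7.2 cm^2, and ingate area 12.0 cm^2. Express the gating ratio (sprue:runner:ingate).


Sprue:Runner:Ingate = 1 : 7.2/6.6 : 12.0/6.6 = 1:1.09:1.82

Answer: 1:1.09:1.82


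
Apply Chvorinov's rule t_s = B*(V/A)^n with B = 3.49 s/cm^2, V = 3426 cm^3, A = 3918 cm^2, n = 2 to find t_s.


Formula: t_s = B * (V/A)^n  (Chvorinov's rule, n=2)
Modulus M = V/A = 3426/3918 = 0.874426 cm
M^2 = 0.874426^2 = 0.764621 cm^2
t_s = 3.49 * 0.764621 = 2.6685 s

Final answer: 2.6685 s


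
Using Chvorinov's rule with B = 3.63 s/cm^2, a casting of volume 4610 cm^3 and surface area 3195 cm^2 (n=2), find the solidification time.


Formula: t_s = B * (V/A)^n  (Chvorinov's rule, n=2)
Modulus M = V/A = 4610/3195 = 1.442879 cm
M^2 = 1.442879^2 = 2.081900 cm^2
t_s = 3.63 * 2.081900 = 7.5573 s

Final answer: 7.5573 s


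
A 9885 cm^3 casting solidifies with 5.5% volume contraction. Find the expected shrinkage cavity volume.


Formula: V_shrink = V_casting * shrinkage_pct / 100
V_shrink = 9885 cm^3 * 5.5 / 100 = 543.6750 cm^3

543.6750 cm^3


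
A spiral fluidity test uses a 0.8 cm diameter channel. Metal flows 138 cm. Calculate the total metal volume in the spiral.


Formula: V = pi * (d/2)^2 * L  (cylinder volume)
Radius = 0.8/2 = 0.4 cm
V = pi * 0.4^2 * 138 = 69.3664 cm^3


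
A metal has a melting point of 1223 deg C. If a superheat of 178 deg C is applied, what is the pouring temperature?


Formula: T_pour = T_melt + Superheat
T_pour = 1223 + 178 = 1401 deg C

1401 deg C


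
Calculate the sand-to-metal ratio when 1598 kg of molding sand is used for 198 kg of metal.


Formula: Sand-to-Metal Ratio = W_sand / W_metal
Ratio = 1598 kg / 198 kg = 8.0707

8.0707


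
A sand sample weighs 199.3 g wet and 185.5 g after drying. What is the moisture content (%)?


Formula: MC = (W_wet - W_dry) / W_wet * 100
Water mass = 199.3 - 185.5 = 13.8 g
MC = 13.8 / 199.3 * 100 = 6.9242%

6.9242%


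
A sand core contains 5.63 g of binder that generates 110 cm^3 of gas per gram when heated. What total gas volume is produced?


Formula: V_gas = W_binder * gas_evolution_rate
V = 5.63 g * 110 cm^3/g = 619.3000 cm^3

619.3000 cm^3


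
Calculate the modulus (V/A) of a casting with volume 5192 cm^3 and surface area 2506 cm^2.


Formula: Casting Modulus M = V / A
M = 5192 cm^3 / 2506 cm^2 = 2.0718 cm

Answer: 2.0718 cm


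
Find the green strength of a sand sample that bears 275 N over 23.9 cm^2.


Formula: Compressive Strength = Force / Area
Strength = 275 N / 23.9 cm^2 = 11.5063 N/cm^2

Answer: 11.5063 N/cm^2


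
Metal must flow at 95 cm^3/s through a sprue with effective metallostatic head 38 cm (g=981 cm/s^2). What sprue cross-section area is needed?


Formula: v = sqrt(2*g*h), A = Q/v
Velocity: v = sqrt(2 * 981 * 38) = sqrt(74556) = 273.0494 cm/s
Sprue area: A = Q / v = 95 / 273.0494 = 0.3479 cm^2

0.3479 cm^2


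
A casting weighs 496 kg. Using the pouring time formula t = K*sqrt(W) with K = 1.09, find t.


Formula: t = K * sqrt(W)
sqrt(W) = sqrt(496) = 22.27106
t = 1.09 * 22.27106 = 24.2755 s

24.2755 s


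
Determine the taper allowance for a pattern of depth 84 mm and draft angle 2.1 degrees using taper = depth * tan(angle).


Formula: taper = depth * tan(draft_angle)
tan(2.1 deg) = 0.0366683
taper = 84 mm * 0.0366683 = 3.0801 mm

Answer: 3.0801 mm


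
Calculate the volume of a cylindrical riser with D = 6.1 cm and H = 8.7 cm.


Formula: V = pi * (D/2)^2 * H  (cylinder volume)
Radius = D/2 = 6.1/2 = 3.05 cm
V = pi * 3.05^2 * 8.7 = 254.2546 cm^3

254.2546 cm^3


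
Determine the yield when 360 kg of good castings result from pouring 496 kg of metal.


Formula: Casting Yield = (W_good / W_total) * 100
Yield = (360 kg / 496 kg) * 100 = 72.5806%

72.5806%


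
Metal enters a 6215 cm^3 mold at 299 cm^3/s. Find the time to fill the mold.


Formula: t_fill = V_mold / Q_flow
t = 6215 cm^3 / 299 cm^3/s = 20.7860 s

Final answer: 20.7860 s


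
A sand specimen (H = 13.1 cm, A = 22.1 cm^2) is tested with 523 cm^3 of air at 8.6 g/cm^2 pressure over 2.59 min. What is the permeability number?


Formula: Permeability Number P = (V * H) / (p * A * t)
Numerator: V * H = 523 * 13.1 = 6851.3
Denominator: p * A * t = 8.6 * 22.1 * 2.59 = 492.2554
P = 6851.3 / 492.2554 = 13.9182

13.9182


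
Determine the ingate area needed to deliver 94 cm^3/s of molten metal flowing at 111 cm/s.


Formula: A_ingate = Q / v  (continuity equation)
A = 94 cm^3/s / 111 cm/s = 0.8468 cm^2


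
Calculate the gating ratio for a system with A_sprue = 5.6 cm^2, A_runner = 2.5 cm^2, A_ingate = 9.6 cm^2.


Sprue:Runner:Ingate = 1 : 2.5/5.6 : 9.6/5.6 = 1:0.45:1.71

1:0.45:1.71
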